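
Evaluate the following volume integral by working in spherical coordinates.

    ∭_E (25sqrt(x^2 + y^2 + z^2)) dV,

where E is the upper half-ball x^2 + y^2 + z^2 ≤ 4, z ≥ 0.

In spherical coordinates, x = ρ sin(φ) cos(θ), y = ρ sin(φ) sin(θ), z = ρ cos(φ), and dV = ρ^2 sin(φ) dρ dφ dθ.

The integrand becomes 25ρ, so

    ∭_E (25sqrt(x^2 + y^2 + z^2)) dV = ∫_{0}^{2π} ∫_{0}^{π/2} ∫_{0}^{2} (25ρ) · ρ^2 sin(φ) dρ dφ dθ.

Inner (ρ): 100sin(φ).
Middle (φ): 100.
Outer (θ): 200π.

Therefore the triple integral equals 200π.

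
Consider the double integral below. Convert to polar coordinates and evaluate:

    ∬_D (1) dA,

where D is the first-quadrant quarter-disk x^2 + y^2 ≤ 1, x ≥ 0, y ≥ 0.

The region D is 0 ≤ r ≤ 1, 0 ≤ θ ≤ π/2 in polar coordinates, where x = r cos(θ), y = r sin(θ), and dA = r dr dθ.

Under the substitution, the integrand becomes 1, so

    ∬_D (1) dA = ∫_{0}^{π/2} ∫_{0}^{1} (1) · r dr dθ.

Inner integral (in r): ∫_{0}^{1} (1) · r dr = 1/2.

Outer integral (in θ): ∫_{0}^{π/2} (1/2) dθ = π/4.

Therefore ∬_D (1) dA = π/4.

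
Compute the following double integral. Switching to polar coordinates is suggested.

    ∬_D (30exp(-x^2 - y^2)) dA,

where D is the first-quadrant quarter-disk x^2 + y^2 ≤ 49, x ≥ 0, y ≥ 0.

The region D is 0 ≤ r ≤ 7, 0 ≤ θ ≤ π/2 in polar coordinates, where x = r cos(θ), y = r sin(θ), and dA = r dr dθ.

Under the substitution, the integrand becomes 30exp(-r^2), so

    ∬_D (30exp(-x^2 - y^2)) dA = ∫_{0}^{π/2} ∫_{0}^{7} (30exp(-r^2)) · r dr dθ.

Inner integral (in r): ∫_{0}^{7} (30exp(-r^2)) · r dr = 15 - 15exp(-49).

Outer integral (in θ): ∫_{0}^{π/2} (15 - 15exp(-49)) dθ = -15π (1 - exp(49))exp(-49)/2.

Therefore ∬_D (30exp(-x^2 - y^2)) dA = -15π (1 - exp(49))exp(-49)/2.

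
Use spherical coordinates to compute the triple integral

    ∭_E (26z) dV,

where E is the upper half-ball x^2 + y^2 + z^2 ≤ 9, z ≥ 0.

In spherical coordinates, x = ρ sin(φ) cos(θ), y = ρ sin(φ) sin(θ), z = ρ cos(φ), and dV = ρ^2 sin(φ) dρ dφ dθ.

The integrand becomes 26ρ cos(φ), so

    ∭_E (26z) dV = ∫_{0}^{2π} ∫_{0}^{π/2} ∫_{0}^{3} (26ρ cos(φ)) · ρ^2 sin(φ) dρ dφ dθ.

Inner (ρ): 1053sin(2φ)/4.
Middle (φ): 1053/4.
Outer (θ): 1053π/2.

Therefore the triple integral equals 1053π/2.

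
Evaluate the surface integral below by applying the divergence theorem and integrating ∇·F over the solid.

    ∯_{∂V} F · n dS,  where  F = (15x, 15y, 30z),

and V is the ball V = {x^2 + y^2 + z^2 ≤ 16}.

By the divergence theorem,

    ∯_{∂V} F · n dS = ∭_V (∇ · F) dV.

Compute the divergence:
    ∇ · F = ∂F_x/∂x + ∂F_y/∂y + ∂F_z/∂z = 15 + 15 + 30 = 60.

In spherical coordinates, x = ρ sin(φ) cos(θ), y = ρ sin(φ) sin(θ), z = ρ cos(φ), dV = ρ^2 sin(φ) dρ dφ dθ, with 0 ≤ ρ ≤ 4, 0 ≤ φ ≤ π, 0 ≤ θ ≤ 2π.

The integrand, after substitution and multiplying by the volume element, becomes (60) · ρ^2 sin(φ), so

    ∭_V (∇·F) dV = ∫_0^{2π} ∫_0^{π} ∫_0^{4} (60) · ρ^2 sin(φ) dρ dφ dθ.

Inner (ρ from 0 to 4): 1280sin(φ).
Middle (φ from 0 to π): 2560.
Outer (θ from 0 to 2π): 5120π.

Therefore ∯_{∂V} F · n dS = 5120π.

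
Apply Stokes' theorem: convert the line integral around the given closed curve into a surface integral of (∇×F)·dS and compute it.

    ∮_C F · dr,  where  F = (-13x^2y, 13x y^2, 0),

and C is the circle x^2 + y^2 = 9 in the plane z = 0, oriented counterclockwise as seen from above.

Let S be the flat disk x^2 + y^2 ≤ 9 in the plane z = 0, with upward unit normal n̂ = ẑ. By Stokes' theorem,

    ∮_C F · dr = ∬_S (∇ × F) · n̂ dS = ∬_D (curl F)_z dA,

where D is the disk x^2 + y^2 ≤ 9.

Compute the curl of F = (-13x^2y, 13x y^2, 0):
    (∇ × F)_x = ∂F_z/∂y - ∂F_y/∂z = 0,
    (∇ × F)_y = ∂F_x/∂z - ∂F_z/∂x = 0,
    (∇ × F)_z = ∂F_y/∂x - ∂F_x/∂y = 13x^2 + 13y^2.

On z = 0, (curl F)_z = 13x^2 + 13y^2.

Convert to polar (x = r cos θ, y = r sin θ, dA = r dr dθ); the integrand becomes 13r^2, so

    ∬_D (curl F)_z dA = ∫_0^{2π} ∫_0^{3} (13r^2) · r dr dθ.

Inner (r from 0 to 3): 1053/4.
Outer (θ from 0 to 2π): 1053π/2.

Therefore ∮_C F · dr = 1053π/2.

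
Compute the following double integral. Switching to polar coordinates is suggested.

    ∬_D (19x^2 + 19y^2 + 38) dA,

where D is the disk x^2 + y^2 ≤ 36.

The region D is 0 ≤ r ≤ 6, 0 ≤ θ ≤ 2π in polar coordinates, where x = r cos(θ), y = r sin(θ), and dA = r dr dθ.

Under the substitution, the integrand becomes 19r^2 + 38, so

    ∬_D (19x^2 + 19y^2 + 38) dA = ∫_{0}^{2π} ∫_{0}^{6} (19r^2 + 38) · r dr dθ.

Inner integral (in r): ∫_{0}^{6} (19r^2 + 38) · r dr = 6840.

Outer integral (in θ): ∫_{0}^{2π} (6840) dθ = 13680π.

Therefore ∬_D (19x^2 + 19y^2 + 38) dA = 13680π.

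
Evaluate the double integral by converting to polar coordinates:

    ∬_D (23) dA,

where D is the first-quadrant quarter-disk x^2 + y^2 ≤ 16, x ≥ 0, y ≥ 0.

The region D is 0 ≤ r ≤ 4, 0 ≤ θ ≤ π/2 in polar coordinates, where x = r cos(θ), y = r sin(θ), and dA = r dr dθ.

Under the substitution, the integrand becomes 23, so

    ∬_D (23) dA = ∫_{0}^{π/2} ∫_{0}^{4} (23) · r dr dθ.

Inner integral (in r): ∫_{0}^{4} (23) · r dr = 184.

Outer integral (in θ): ∫_{0}^{π/2} (184) dθ = 92π.

Therefore ∬_D (23) dA = 92π.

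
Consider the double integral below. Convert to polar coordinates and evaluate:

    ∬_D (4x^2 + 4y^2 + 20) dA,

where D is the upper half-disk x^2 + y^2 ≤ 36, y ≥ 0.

The region D is 0 ≤ r ≤ 6, 0 ≤ θ ≤ π in polar coordinates, where x = r cos(θ), y = r sin(θ), and dA = r dr dθ.

Under the substitution, the integrand becomes 4r^2 + 20, so

    ∬_D (4x^2 + 4y^2 + 20) dA = ∫_{0}^{π} ∫_{0}^{6} (4r^2 + 20) · r dr dθ.

Inner integral (in r): ∫_{0}^{6} (4r^2 + 20) · r dr = 1656.

Outer integral (in θ): ∫_{0}^{π} (1656) dθ = 1656π.

Therefore ∬_D (4x^2 + 4y^2 + 20) dA = 1656π.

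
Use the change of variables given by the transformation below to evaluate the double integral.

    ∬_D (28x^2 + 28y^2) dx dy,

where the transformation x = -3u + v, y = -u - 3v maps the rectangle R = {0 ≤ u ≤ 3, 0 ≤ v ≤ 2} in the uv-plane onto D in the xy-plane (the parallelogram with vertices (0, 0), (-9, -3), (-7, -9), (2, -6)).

Compute the Jacobian determinant of (x, y) with respect to (u, v):

    ∂(x,y)/∂(u,v) = | -3  1 | = (-3)(-3) - (1)(-1) = 10.
                   | -1  -3 |

Its absolute value is |J| = 10 (the area scaling factor).

Substituting x = -3u + v, y = -u - 3v into the integrand,

    28x^2 + 28y^2 → 280u^2 + 280v^2,

so the integral becomes

    ∬_R (280u^2 + 280v^2) · |J| du dv = ∫_0^3 ∫_0^2 (2800u^2 + 2800v^2) dv du.

Inner (v): 5600u^2 + 22400/3.
Outer (u): 72800.

Therefore ∬_D (28x^2 + 28y^2) dx dy = 72800.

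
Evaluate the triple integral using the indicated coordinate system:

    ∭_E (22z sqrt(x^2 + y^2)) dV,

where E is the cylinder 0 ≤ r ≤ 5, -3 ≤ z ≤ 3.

In cylindrical coordinates, x = r cos(θ), y = r sin(θ), z = z, and dV = r dr dθ dz.

The integrand becomes 22r z, so

    ∭_E (22z sqrt(x^2 + y^2)) dV = ∫_{0}^{2π} ∫_{0}^{5} ∫_{-3}^{3} (22r z) · r dz dr dθ.

Inner (z): 0.
Middle (r from 0 to 5): 0.
Outer (θ): 0.

Therefore the triple integral equals 0.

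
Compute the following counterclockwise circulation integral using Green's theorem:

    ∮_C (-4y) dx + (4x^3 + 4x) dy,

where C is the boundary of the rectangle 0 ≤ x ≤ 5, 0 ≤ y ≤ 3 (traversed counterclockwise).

Green's theorem converts the closed line integral into a double integral over the enclosed region D:

    ∮_C P dx + Q dy = ∬_D (∂Q/∂x - ∂P/∂y) dA.

Here P = -4y, Q = 4x^3 + 4x, so

    ∂Q/∂x = 12x^2 + 4,    ∂P/∂y = -4,
    ∂Q/∂x - ∂P/∂y = 12x^2 + 8.

D is the region 0 ≤ x ≤ 5, 0 ≤ y ≤ 3. Evaluating the double integral:

    ∬_D (12x^2 + 8) dA = ∫_0^{5} ∫_0^{3} (12x^2 + 8) dy dx.

Inner (y from 0 to 3): 36x^2 + 24.
Outer (x from 0 to 5): 1620.

Therefore ∮_C P dx + Q dy = 1620.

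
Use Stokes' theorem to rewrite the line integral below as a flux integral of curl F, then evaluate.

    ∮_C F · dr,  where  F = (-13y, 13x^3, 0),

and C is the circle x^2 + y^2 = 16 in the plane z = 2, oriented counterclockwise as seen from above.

Let S be the flat disk x^2 + y^2 ≤ 16 in the plane z = 2, with upward unit normal n̂ = ẑ. By Stokes' theorem,

    ∮_C F · dr = ∬_S (∇ × F) · n̂ dS = ∬_D (curl F)_z dA,

where D is the disk x^2 + y^2 ≤ 16.

Compute the curl of F = (-13y, 13x^3, 0):
    (∇ × F)_x = ∂F_z/∂y - ∂F_y/∂z = 0,
    (∇ × F)_y = ∂F_x/∂z - ∂F_z/∂x = 0,
    (∇ × F)_z = ∂F_y/∂x - ∂F_x/∂y = 39x^2 + 13.

On z = 2, (curl F)_z = 39x^2 + 13.

Convert to polar (x = r cos θ, y = r sin θ, dA = r dr dθ); the integrand becomes 39r^2cos(θ)^2 + 13, so

    ∬_D (curl F)_z dA = ∫_0^{2π} ∫_0^{4} (39r^2cos(θ)^2 + 13) · r dr dθ.

Inner (r from 0 to 4): 2496cos(θ)^2 + 104.
Outer (θ from 0 to 2π): 2704π.

Therefore ∮_C F · dr = 2704π.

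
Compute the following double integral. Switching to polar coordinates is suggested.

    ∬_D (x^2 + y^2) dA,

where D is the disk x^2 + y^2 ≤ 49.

The region D is 0 ≤ r ≤ 7, 0 ≤ θ ≤ 2π in polar coordinates, where x = r cos(θ), y = r sin(θ), and dA = r dr dθ.

Under the substitution, the integrand becomes r^2, so

    ∬_D (x^2 + y^2) dA = ∫_{0}^{2π} ∫_{0}^{7} (r^2) · r dr dθ.

Inner integral (in r): ∫_{0}^{7} (r^2) · r dr = 2401/4.

Outer integral (in θ): ∫_{0}^{2π} (2401/4) dθ = 2401π/2.

Therefore ∬_D (x^2 + y^2) dA = 2401π/2.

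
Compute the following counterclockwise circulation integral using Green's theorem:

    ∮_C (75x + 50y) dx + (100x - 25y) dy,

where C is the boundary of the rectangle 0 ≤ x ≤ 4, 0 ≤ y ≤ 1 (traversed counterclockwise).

Green's theorem converts the closed line integral into a double integral over the enclosed region D:

    ∮_C P dx + Q dy = ∬_D (∂Q/∂x - ∂P/∂y) dA.

Here P = 75x + 50y, Q = 100x - 25y, so

    ∂Q/∂x = 100,    ∂P/∂y = 50,
    ∂Q/∂x - ∂P/∂y = 50.

D is the region 0 ≤ x ≤ 4, 0 ≤ y ≤ 1. Evaluating the double integral:

    ∬_D (50) dA = ∫_0^{4} ∫_0^{1} (50) dy dx.

Inner (y from 0 to 1): 50.
Outer (x from 0 to 4): 200.

Therefore ∮_C P dx + Q dy = 200.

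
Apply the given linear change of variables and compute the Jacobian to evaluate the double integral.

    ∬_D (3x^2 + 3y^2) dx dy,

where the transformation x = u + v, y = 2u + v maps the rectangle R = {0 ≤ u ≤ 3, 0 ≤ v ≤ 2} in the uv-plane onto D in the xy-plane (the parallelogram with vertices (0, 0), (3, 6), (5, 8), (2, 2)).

Compute the Jacobian determinant of (x, y) with respect to (u, v):

    ∂(x,y)/∂(u,v) = | 1  1 | = (1)(1) - (1)(2) = -1.
                   | 2  1 |

Its absolute value is |J| = 1 (the area scaling factor).

Substituting x = u + v, y = 2u + v into the integrand,

    3x^2 + 3y^2 → 15u^2 + 18u v + 6v^2,

so the integral becomes

    ∬_R (15u^2 + 18u v + 6v^2) · |J| du dv = ∫_0^3 ∫_0^2 (15u^2 + 18u v + 6v^2) dv du.

Inner (v): 30u^2 + 36u + 16.
Outer (u): 480.

Therefore ∬_D (3x^2 + 3y^2) dx dy = 480.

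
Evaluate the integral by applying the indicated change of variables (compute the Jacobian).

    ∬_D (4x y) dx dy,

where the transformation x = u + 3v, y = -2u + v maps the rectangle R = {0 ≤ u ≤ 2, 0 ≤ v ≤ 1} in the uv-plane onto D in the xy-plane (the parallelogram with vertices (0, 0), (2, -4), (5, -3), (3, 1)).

Compute the Jacobian determinant of (x, y) with respect to (u, v):

    ∂(x,y)/∂(u,v) = | 1  3 | = (1)(1) - (3)(-2) = 7.
                   | -2  1 |

Its absolute value is |J| = 7 (the area scaling factor).

Substituting x = u + 3v, y = -2u + v into the integrand,

    4x y → -8u^2 - 20u v + 12v^2,

so the integral becomes

    ∬_R (-8u^2 - 20u v + 12v^2) · |J| du dv = ∫_0^2 ∫_0^1 (-56u^2 - 140u v + 84v^2) dv du.

Inner (v): -56u^2 - 70u + 28.
Outer (u): -700/3.

Therefore ∬_D (4x y) dx dy = -700/3.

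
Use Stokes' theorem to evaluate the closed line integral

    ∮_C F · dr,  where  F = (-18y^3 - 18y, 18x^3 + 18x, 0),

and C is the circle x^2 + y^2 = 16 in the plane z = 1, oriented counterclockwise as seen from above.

Let S be the flat disk x^2 + y^2 ≤ 16 in the plane z = 1, with upward unit normal n̂ = ẑ. By Stokes' theorem,

    ∮_C F · dr = ∬_S (∇ × F) · n̂ dS = ∬_D (curl F)_z dA,

where D is the disk x^2 + y^2 ≤ 16.

Compute the curl of F = (-18y^3 - 18y, 18x^3 + 18x, 0):
    (∇ × F)_x = ∂F_z/∂y - ∂F_y/∂z = 0,
    (∇ × F)_y = ∂F_x/∂z - ∂F_z/∂x = 0,
    (∇ × F)_z = ∂F_y/∂x - ∂F_x/∂y = 54x^2 + 54y^2 + 36.

On z = 1, (curl F)_z = 54x^2 + 54y^2 + 36.

Convert to polar (x = r cos θ, y = r sin θ, dA = r dr dθ); the integrand becomes 54r^2 + 36, so

    ∬_D (curl F)_z dA = ∫_0^{2π} ∫_0^{4} (54r^2 + 36) · r dr dθ.

Inner (r from 0 to 4): 3744.
Outer (θ from 0 to 2π): 7488π.

Therefore ∮_C F · dr = 7488π.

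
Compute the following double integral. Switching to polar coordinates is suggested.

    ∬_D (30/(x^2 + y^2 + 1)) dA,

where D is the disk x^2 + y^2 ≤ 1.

The region D is 0 ≤ r ≤ 1, 0 ≤ θ ≤ 2π in polar coordinates, where x = r cos(θ), y = r sin(θ), and dA = r dr dθ.

Under the substitution, the integrand becomes 30/(r^2 + 1), so

    ∬_D (30/(x^2 + y^2 + 1)) dA = ∫_{0}^{2π} ∫_{0}^{1} (30/(r^2 + 1)) · r dr dθ.

Inner integral (in r): ∫_{0}^{1} (30/(r^2 + 1)) · r dr = log(32768).

Outer integral (in θ): ∫_{0}^{2π} (log(32768)) dθ = 30π log(2).

Therefore ∬_D (30/(x^2 + y^2 + 1)) dA = 30π log(2).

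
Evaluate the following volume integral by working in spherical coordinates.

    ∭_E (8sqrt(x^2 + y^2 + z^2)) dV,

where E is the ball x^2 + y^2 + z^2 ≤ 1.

In spherical coordinates, x = ρ sin(φ) cos(θ), y = ρ sin(φ) sin(θ), z = ρ cos(φ), and dV = ρ^2 sin(φ) dρ dφ dθ.

The integrand becomes 8ρ, so

    ∭_E (8sqrt(x^2 + y^2 + z^2)) dV = ∫_{0}^{2π} ∫_{0}^{π} ∫_{0}^{1} (8ρ) · ρ^2 sin(φ) dρ dφ dθ.

Inner (ρ): 2sin(φ).
Middle (φ): 4.
Outer (θ): 8π.

Therefore the triple integral equals 8π.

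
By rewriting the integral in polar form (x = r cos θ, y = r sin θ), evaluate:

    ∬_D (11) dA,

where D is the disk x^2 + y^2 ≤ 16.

The region D is 0 ≤ r ≤ 4, 0 ≤ θ ≤ 2π in polar coordinates, where x = r cos(θ), y = r sin(θ), and dA = r dr dθ.

Under the substitution, the integrand becomes 11, so

    ∬_D (11) dA = ∫_{0}^{2π} ∫_{0}^{4} (11) · r dr dθ.

Inner integral (in r): ∫_{0}^{4} (11) · r dr = 88.

Outer integral (in θ): ∫_{0}^{2π} (88) dθ = 176π.

Therefore ∬_D (11) dA = 176π.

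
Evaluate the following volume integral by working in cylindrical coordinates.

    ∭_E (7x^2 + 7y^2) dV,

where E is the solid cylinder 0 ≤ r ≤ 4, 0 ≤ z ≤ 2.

In cylindrical coordinates, x = r cos(θ), y = r sin(θ), z = z, and dV = r dr dθ dz.

The integrand becomes 7r^2, so

    ∭_E (7x^2 + 7y^2) dV = ∫_{0}^{2π} ∫_{0}^{4} ∫_{0}^{2} (7r^2) · r dz dr dθ.

Inner (z): 14r^3.
Middle (r from 0 to 4): 896.
Outer (θ): 1792π.

Therefore the triple integral equals 1792π.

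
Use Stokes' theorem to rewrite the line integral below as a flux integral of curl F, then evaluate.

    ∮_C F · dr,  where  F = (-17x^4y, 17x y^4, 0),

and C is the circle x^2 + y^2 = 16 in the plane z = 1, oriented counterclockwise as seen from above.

Let S be the flat disk x^2 + y^2 ≤ 16 in the plane z = 1, with upward unit normal n̂ = ẑ. By Stokes' theorem,

    ∮_C F · dr = ∬_S (∇ × F) · n̂ dS = ∬_D (curl F)_z dA,

where D is the disk x^2 + y^2 ≤ 16.

Compute the curl of F = (-17x^4y, 17x y^4, 0):
    (∇ × F)_x = ∂F_z/∂y - ∂F_y/∂z = 0,
    (∇ × F)_y = ∂F_x/∂z - ∂F_z/∂x = 0,
    (∇ × F)_z = ∂F_y/∂x - ∂F_x/∂y = 17x^4 + 17y^4.

On z = 1, (curl F)_z = 17x^4 + 17y^4.

Convert to polar (x = r cos θ, y = r sin θ, dA = r dr dθ); the integrand becomes 17r^4(sin(θ)^4 + cos(θ)^4), so

    ∬_D (curl F)_z dA = ∫_0^{2π} ∫_0^{4} (17r^4(sin(θ)^4 + cos(θ)^4)) · r dr dθ.

Inner (r from 0 to 4): 34816sin(θ)^4/3 + 34816cos(θ)^4/3.
Outer (θ from 0 to 2π): 17408π.

Therefore ∮_C F · dr = 17408π.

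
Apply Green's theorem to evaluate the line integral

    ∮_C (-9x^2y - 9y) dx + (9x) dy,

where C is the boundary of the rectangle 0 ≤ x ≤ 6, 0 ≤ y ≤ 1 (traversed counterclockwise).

Green's theorem converts the closed line integral into a double integral over the enclosed region D:

    ∮_C P dx + Q dy = ∬_D (∂Q/∂x - ∂P/∂y) dA.

Here P = -9x^2y - 9y, Q = 9x, so

    ∂Q/∂x = 9,    ∂P/∂y = -9x^2 - 9,
    ∂Q/∂x - ∂P/∂y = 9x^2 + 18.

D is the region 0 ≤ x ≤ 6, 0 ≤ y ≤ 1. Evaluating the double integral:

    ∬_D (9x^2 + 18) dA = ∫_0^{6} ∫_0^{1} (9x^2 + 18) dy dx.

Inner (y from 0 to 1): 9x^2 + 18.
Outer (x from 0 to 6): 756.

Therefore ∮_C P dx + Q dy = 756.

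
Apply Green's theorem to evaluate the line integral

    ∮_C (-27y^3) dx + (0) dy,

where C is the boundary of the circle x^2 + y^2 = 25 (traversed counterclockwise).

Green's theorem converts the closed line integral into a double integral over the enclosed region D:

    ∮_C P dx + Q dy = ∬_D (∂Q/∂x - ∂P/∂y) dA.

Here P = -27y^3, Q = 0, so

    ∂Q/∂x = 0,    ∂P/∂y = -81y^2,
    ∂Q/∂x - ∂P/∂y = 81y^2.

D is the region x^2 + y^2 ≤ 25. Evaluating the double integral:

In polar coordinates (x = r cos θ, y = r sin θ, dA = r dr dθ) the integrand becomes 81r^2sin(θ)^2, so

    ∬_D (81y^2) dA = ∫_0^{2π} ∫_0^{5} (81r^2sin(θ)^2) · r dr dθ.

Inner (r from 0 to 5): 50625sin(θ)^2/4.
Outer (θ from 0 to 2π): 50625π/4.

Therefore ∮_C P dx + Q dy = 50625π/4.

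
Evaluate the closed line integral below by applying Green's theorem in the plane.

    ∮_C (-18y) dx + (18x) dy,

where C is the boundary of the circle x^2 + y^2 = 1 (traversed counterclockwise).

Green's theorem converts the closed line integral into a double integral over the enclosed region D:

    ∮_C P dx + Q dy = ∬_D (∂Q/∂x - ∂P/∂y) dA.

Here P = -18y, Q = 18x, so

    ∂Q/∂x = 18,    ∂P/∂y = -18,
    ∂Q/∂x - ∂P/∂y = 36.

D is the region x^2 + y^2 ≤ 1. Evaluating the double integral:

In polar coordinates (x = r cos θ, y = r sin θ, dA = r dr dθ) the integrand becomes 36, so

    ∬_D (36) dA = ∫_0^{2π} ∫_0^{1} (36) · r dr dθ.

Inner (r from 0 to 1): 18.
Outer (θ from 0 to 2π): 36π.

Therefore ∮_C P dx + Q dy = 36π.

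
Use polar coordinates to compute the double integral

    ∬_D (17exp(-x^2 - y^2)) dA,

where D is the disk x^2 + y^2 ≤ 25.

The region D is 0 ≤ r ≤ 5, 0 ≤ θ ≤ 2π in polar coordinates, where x = r cos(θ), y = r sin(θ), and dA = r dr dθ.

Under the substitution, the integrand becomes 17exp(-r^2), so

    ∬_D (17exp(-x^2 - y^2)) dA = ∫_{0}^{2π} ∫_{0}^{5} (17exp(-r^2)) · r dr dθ.

Inner integral (in r): ∫_{0}^{5} (17exp(-r^2)) · r dr = 17/2 - 17exp(-25)/2.

Outer integral (in θ): ∫_{0}^{2π} (17/2 - 17exp(-25)/2) dθ = -17π exp(-25) + 17π.

Therefore ∬_D (17exp(-x^2 - y^2)) dA = -17π exp(-25) + 17π.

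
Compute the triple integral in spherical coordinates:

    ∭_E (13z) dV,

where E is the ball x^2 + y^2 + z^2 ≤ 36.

In spherical coordinates, x = ρ sin(φ) cos(θ), y = ρ sin(φ) sin(θ), z = ρ cos(φ), and dV = ρ^2 sin(φ) dρ dφ dθ.

The integrand becomes 13ρ cos(φ), so

    ∭_E (13z) dV = ∫_{0}^{2π} ∫_{0}^{π} ∫_{0}^{6} (13ρ cos(φ)) · ρ^2 sin(φ) dρ dφ dθ.

Inner (ρ): 2106sin(2φ).
Middle (φ): 0.
Outer (θ): 0.

Therefore the triple integral equals 0.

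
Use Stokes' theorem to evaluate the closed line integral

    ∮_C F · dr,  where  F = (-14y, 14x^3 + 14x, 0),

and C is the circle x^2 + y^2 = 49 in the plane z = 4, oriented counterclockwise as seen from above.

Let S be the flat disk x^2 + y^2 ≤ 49 in the plane z = 4, with upward unit normal n̂ = ẑ. By Stokes' theorem,

    ∮_C F · dr = ∬_S (∇ × F) · n̂ dS = ∬_D (curl F)_z dA,

where D is the disk x^2 + y^2 ≤ 49.

Compute the curl of F = (-14y, 14x^3 + 14x, 0):
    (∇ × F)_x = ∂F_z/∂y - ∂F_y/∂z = 0,
    (∇ × F)_y = ∂F_x/∂z - ∂F_z/∂x = 0,
    (∇ × F)_z = ∂F_y/∂x - ∂F_x/∂y = 42x^2 + 28.

On z = 4, (curl F)_z = 42x^2 + 28.

Convert to polar (x = r cos θ, y = r sin θ, dA = r dr dθ); the integrand becomes 42r^2cos(θ)^2 + 28, so

    ∬_D (curl F)_z dA = ∫_0^{2π} ∫_0^{7} (42r^2cos(θ)^2 + 28) · r dr dθ.

Inner (r from 0 to 7): 50421cos(θ)^2/2 + 686.
Outer (θ from 0 to 2π): 53165π/2.

Therefore ∮_C F · dr = 53165π/2.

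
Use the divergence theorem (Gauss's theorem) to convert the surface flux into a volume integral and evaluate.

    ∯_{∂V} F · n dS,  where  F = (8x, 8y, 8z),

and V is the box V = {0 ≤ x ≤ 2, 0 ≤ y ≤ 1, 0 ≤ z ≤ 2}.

By the divergence theorem,

    ∯_{∂V} F · n dS = ∭_V (∇ · F) dV.

Compute the divergence:
    ∇ · F = ∂F_x/∂x + ∂F_y/∂y + ∂F_z/∂z = 8 + 8 + 8 = 24.

V is a rectangular box, so dV = dx dy dz with 0 ≤ x ≤ 2, 0 ≤ y ≤ 1, 0 ≤ z ≤ 2.

Integrate (24) over V as an iterated integral:

    ∭_V (∇·F) dV = ∫_0^{2} ∫_0^{1} ∫_0^{2} (24) dz dy dx.

Inner (z from 0 to 2): 48.
Middle (y from 0 to 1): 48.
Outer (x from 0 to 2): 96.

Therefore ∯_{∂V} F · n dS = 96.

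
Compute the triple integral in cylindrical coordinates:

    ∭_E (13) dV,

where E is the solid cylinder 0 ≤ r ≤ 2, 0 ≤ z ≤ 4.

In cylindrical coordinates, x = r cos(θ), y = r sin(θ), z = z, and dV = r dr dθ dz.

The integrand becomes 13, so

    ∭_E (13) dV = ∫_{0}^{2π} ∫_{0}^{2} ∫_{0}^{4} (13) · r dz dr dθ.

Inner (z): 52r.
Middle (r from 0 to 2): 104.
Outer (θ): 208π.

Therefore the triple integral equals 208π.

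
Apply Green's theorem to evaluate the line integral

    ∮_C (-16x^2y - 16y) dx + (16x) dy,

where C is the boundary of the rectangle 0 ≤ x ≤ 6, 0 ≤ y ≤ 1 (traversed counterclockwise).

Green's theorem converts the closed line integral into a double integral over the enclosed region D:

    ∮_C P dx + Q dy = ∬_D (∂Q/∂x - ∂P/∂y) dA.

Here P = -16x^2y - 16y, Q = 16x, so

    ∂Q/∂x = 16,    ∂P/∂y = -16x^2 - 16,
    ∂Q/∂x - ∂P/∂y = 16x^2 + 32.

D is the region 0 ≤ x ≤ 6, 0 ≤ y ≤ 1. Evaluating the double integral:

    ∬_D (16x^2 + 32) dA = ∫_0^{6} ∫_0^{1} (16x^2 + 32) dy dx.

Inner (y from 0 to 1): 16x^2 + 32.
Outer (x from 0 to 6): 1344.

Therefore ∮_C P dx + Q dy = 1344.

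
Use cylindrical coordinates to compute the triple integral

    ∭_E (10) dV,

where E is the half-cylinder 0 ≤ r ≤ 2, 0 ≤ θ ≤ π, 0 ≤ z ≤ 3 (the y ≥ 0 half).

In cylindrical coordinates, x = r cos(θ), y = r sin(θ), z = z, and dV = r dr dθ dz.

The integrand becomes 10, so

    ∭_E (10) dV = ∫_{0}^{π} ∫_{0}^{2} ∫_{0}^{3} (10) · r dz dr dθ.

Inner (z): 30r.
Middle (r from 0 to 2): 60.
Outer (θ): 60π.

Therefore the triple integral equals 60π.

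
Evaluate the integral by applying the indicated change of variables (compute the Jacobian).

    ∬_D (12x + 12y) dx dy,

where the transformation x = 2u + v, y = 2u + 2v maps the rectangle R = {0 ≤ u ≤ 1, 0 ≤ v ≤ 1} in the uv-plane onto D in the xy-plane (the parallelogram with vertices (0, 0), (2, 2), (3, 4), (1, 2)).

Compute the Jacobian determinant of (x, y) with respect to (u, v):

    ∂(x,y)/∂(u,v) = | 2  1 | = (2)(2) - (1)(2) = 2.
                   | 2  2 |

Its absolute value is |J| = 2 (the area scaling factor).

Substituting x = 2u + v, y = 2u + 2v into the integrand,

    12x + 12y → 48u + 36v,

so the integral becomes

    ∬_R (48u + 36v) · |J| du dv = ∫_0^1 ∫_0^1 (96u + 72v) dv du.

Inner (v): 96u + 36.
Outer (u): 84.

Therefore ∬_D (12x + 12y) dx dy = 84.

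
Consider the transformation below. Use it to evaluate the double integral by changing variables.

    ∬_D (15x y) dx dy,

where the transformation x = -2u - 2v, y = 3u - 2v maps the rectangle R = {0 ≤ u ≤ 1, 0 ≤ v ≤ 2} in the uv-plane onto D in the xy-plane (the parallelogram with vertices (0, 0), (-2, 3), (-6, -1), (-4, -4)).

Compute the Jacobian determinant of (x, y) with respect to (u, v):

    ∂(x,y)/∂(u,v) = | -2  -2 | = (-2)(-2) - (-2)(3) = 10.
                   | 3  -2 |

Its absolute value is |J| = 10 (the area scaling factor).

Substituting x = -2u - 2v, y = 3u - 2v into the integrand,

    15x y → -90u^2 - 30u v + 60v^2,

so the integral becomes

    ∬_R (-90u^2 - 30u v + 60v^2) · |J| du dv = ∫_0^1 ∫_0^2 (-900u^2 - 300u v + 600v^2) dv du.

Inner (v): -1800u^2 - 600u + 1600.
Outer (u): 700.

Therefore ∬_D (15x y) dx dy = 700.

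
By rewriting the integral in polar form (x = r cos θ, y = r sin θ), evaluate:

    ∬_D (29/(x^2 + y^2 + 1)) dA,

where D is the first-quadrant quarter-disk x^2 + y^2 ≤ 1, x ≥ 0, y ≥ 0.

The region D is 0 ≤ r ≤ 1, 0 ≤ θ ≤ π/2 in polar coordinates, where x = r cos(θ), y = r sin(θ), and dA = r dr dθ.

Under the substitution, the integrand becomes 29/(r^2 + 1), so

    ∬_D (29/(x^2 + y^2 + 1)) dA = ∫_{0}^{π/2} ∫_{0}^{1} (29/(r^2 + 1)) · r dr dθ.

Inner integral (in r): ∫_{0}^{1} (29/(r^2 + 1)) · r dr = 29log(2)/2.

Outer integral (in θ): ∫_{0}^{π/2} (29log(2)/2) dθ = 29π log(2)/4.

Therefore ∬_D (29/(x^2 + y^2 + 1)) dA = 29π log(2)/4.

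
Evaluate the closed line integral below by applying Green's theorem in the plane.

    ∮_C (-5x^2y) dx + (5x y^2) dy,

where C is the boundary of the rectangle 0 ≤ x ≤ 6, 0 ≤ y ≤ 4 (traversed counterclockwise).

Green's theorem converts the closed line integral into a double integral over the enclosed region D:

    ∮_C P dx + Q dy = ∬_D (∂Q/∂x - ∂P/∂y) dA.

Here P = -5x^2y, Q = 5x y^2, so

    ∂Q/∂x = 5y^2,    ∂P/∂y = -5x^2,
    ∂Q/∂x - ∂P/∂y = 5x^2 + 5y^2.

D is the region 0 ≤ x ≤ 6, 0 ≤ y ≤ 4. Evaluating the double integral:

    ∬_D (5x^2 + 5y^2) dA = ∫_0^{6} ∫_0^{4} (5x^2 + 5y^2) dy dx.

Inner (y from 0 to 4): 20x^2 + 320/3.
Outer (x from 0 to 6): 2080.

Therefore ∮_C P dx + Q dy = 2080.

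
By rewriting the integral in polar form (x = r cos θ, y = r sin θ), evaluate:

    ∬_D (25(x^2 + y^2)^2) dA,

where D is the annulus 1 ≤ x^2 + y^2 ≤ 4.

The region D is 1 ≤ r ≤ 2, 0 ≤ θ ≤ 2π in polar coordinates, where x = r cos(θ), y = r sin(θ), and dA = r dr dθ.

Under the substitution, the integrand becomes 25r^4, so

    ∬_D (25(x^2 + y^2)^2) dA = ∫_{0}^{2π} ∫_{1}^{2} (25r^4) · r dr dθ.

Inner integral (in r): ∫_{1}^{2} (25r^4) · r dr = 525/2.

Outer integral (in θ): ∫_{0}^{2π} (525/2) dθ = 525π.

Therefore ∬_D (25(x^2 + y^2)^2) dA = 525π.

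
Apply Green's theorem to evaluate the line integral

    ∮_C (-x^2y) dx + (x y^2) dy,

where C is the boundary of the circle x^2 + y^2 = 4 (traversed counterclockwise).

Green's theorem converts the closed line integral into a double integral over the enclosed region D:

    ∮_C P dx + Q dy = ∬_D (∂Q/∂x - ∂P/∂y) dA.

Here P = -x^2y, Q = x y^2, so

    ∂Q/∂x = y^2,    ∂P/∂y = -x^2,
    ∂Q/∂x - ∂P/∂y = x^2 + y^2.

D is the region x^2 + y^2 ≤ 4. Evaluating the double integral:

In polar coordinates (x = r cos θ, y = r sin θ, dA = r dr dθ) the integrand becomes r^2, so

    ∬_D (x^2 + y^2) dA = ∫_0^{2π} ∫_0^{2} (r^2) · r dr dθ.

Inner (r from 0 to 2): 4.
Outer (θ from 0 to 2π): 8π.

Therefore ∮_C P dx + Q dy = 8π.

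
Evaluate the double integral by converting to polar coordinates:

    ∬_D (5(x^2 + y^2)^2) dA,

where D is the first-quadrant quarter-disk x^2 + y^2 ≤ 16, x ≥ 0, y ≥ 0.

The region D is 0 ≤ r ≤ 4, 0 ≤ θ ≤ π/2 in polar coordinates, where x = r cos(θ), y = r sin(θ), and dA = r dr dθ.

Under the substitution, the integrand becomes 5r^4, so

    ∬_D (5(x^2 + y^2)^2) dA = ∫_{0}^{π/2} ∫_{0}^{4} (5r^4) · r dr dθ.

Inner integral (in r): ∫_{0}^{4} (5r^4) · r dr = 10240/3.

Outer integral (in θ): ∫_{0}^{π/2} (10240/3) dθ = 5120π/3.

Therefore ∬_D (5(x^2 + y^2)^2) dA = 5120π/3.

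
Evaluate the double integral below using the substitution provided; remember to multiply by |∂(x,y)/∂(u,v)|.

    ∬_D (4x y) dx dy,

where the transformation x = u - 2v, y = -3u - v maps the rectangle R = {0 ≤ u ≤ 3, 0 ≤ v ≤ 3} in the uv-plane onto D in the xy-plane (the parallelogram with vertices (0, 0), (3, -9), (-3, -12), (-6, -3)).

Compute the Jacobian determinant of (x, y) with respect to (u, v):

    ∂(x,y)/∂(u,v) = | 1  -2 | = (1)(-1) - (-2)(-3) = -7.
                   | -3  -1 |

Its absolute value is |J| = 7 (the area scaling factor).

Substituting x = u - 2v, y = -3u - v into the integrand,

    4x y → -12u^2 + 20u v + 8v^2,

so the integral becomes

    ∬_R (-12u^2 + 20u v + 8v^2) · |J| du dv = ∫_0^3 ∫_0^3 (-84u^2 + 140u v + 56v^2) dv du.

Inner (v): -252u^2 + 630u + 504.
Outer (u): 2079.

Therefore ∬_D (4x y) dx dy = 2079.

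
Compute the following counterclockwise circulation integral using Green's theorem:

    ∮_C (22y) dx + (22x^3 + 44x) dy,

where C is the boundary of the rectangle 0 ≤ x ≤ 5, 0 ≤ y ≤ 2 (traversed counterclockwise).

Green's theorem converts the closed line integral into a double integral over the enclosed region D:

    ∮_C P dx + Q dy = ∬_D (∂Q/∂x - ∂P/∂y) dA.

Here P = 22y, Q = 22x^3 + 44x, so

    ∂Q/∂x = 66x^2 + 44,    ∂P/∂y = 22,
    ∂Q/∂x - ∂P/∂y = 66x^2 + 22.

D is the region 0 ≤ x ≤ 5, 0 ≤ y ≤ 2. Evaluating the double integral:

    ∬_D (66x^2 + 22) dA = ∫_0^{5} ∫_0^{2} (66x^2 + 22) dy dx.

Inner (y from 0 to 2): 132x^2 + 44.
Outer (x from 0 to 5): 5720.

Therefore ∮_C P dx + Q dy = 5720.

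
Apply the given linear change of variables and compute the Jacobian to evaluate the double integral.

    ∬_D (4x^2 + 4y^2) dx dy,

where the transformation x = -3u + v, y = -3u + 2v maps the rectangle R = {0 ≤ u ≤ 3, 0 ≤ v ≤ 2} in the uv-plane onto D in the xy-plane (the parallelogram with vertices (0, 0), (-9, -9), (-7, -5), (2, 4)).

Compute the Jacobian determinant of (x, y) with respect to (u, v):

    ∂(x,y)/∂(u,v) = | -3  1 | = (-3)(2) - (1)(-3) = -3.
                   | -3  2 |

Its absolute value is |J| = 3 (the area scaling factor).

Substituting x = -3u + v, y = -3u + 2v into the integrand,

    4x^2 + 4y^2 → 72u^2 - 72u v + 20v^2,

so the integral becomes

    ∬_R (72u^2 - 72u v + 20v^2) · |J| du dv = ∫_0^3 ∫_0^2 (216u^2 - 216u v + 60v^2) dv du.

Inner (v): 432u^2 - 432u + 160.
Outer (u): 2424.

Therefore ∬_D (4x^2 + 4y^2) dx dy = 2424.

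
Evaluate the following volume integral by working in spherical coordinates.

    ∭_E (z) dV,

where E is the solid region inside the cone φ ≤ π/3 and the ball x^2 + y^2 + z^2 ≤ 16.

In spherical coordinates, x = ρ sin(φ) cos(θ), y = ρ sin(φ) sin(θ), z = ρ cos(φ), and dV = ρ^2 sin(φ) dρ dφ dθ.

The integrand becomes ρ cos(φ), so

    ∭_E (z) dV = ∫_{0}^{2π} ∫_{0}^{π/3} ∫_{0}^{4} (ρ cos(φ)) · ρ^2 sin(φ) dρ dφ dθ.

Inner (ρ): 32sin(2φ).
Middle (φ): 24.
Outer (θ): 48π.

Therefore the triple integral equals 48π.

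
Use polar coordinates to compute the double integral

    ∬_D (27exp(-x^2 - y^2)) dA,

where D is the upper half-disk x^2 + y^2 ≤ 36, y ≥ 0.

The region D is 0 ≤ r ≤ 6, 0 ≤ θ ≤ π in polar coordinates, where x = r cos(θ), y = r sin(θ), and dA = r dr dθ.

Under the substitution, the integrand becomes 27exp(-r^2), so

    ∬_D (27exp(-x^2 - y^2)) dA = ∫_{0}^{π} ∫_{0}^{6} (27exp(-r^2)) · r dr dθ.

Inner integral (in r): ∫_{0}^{6} (27exp(-r^2)) · r dr = 27/2 - 27exp(-36)/2.

Outer integral (in θ): ∫_{0}^{π} (27/2 - 27exp(-36)/2) dθ = -27π (1 - exp(36))exp(-36)/2.

Therefore ∬_D (27exp(-x^2 - y^2)) dA = -27π (1 - exp(36))exp(-36)/2.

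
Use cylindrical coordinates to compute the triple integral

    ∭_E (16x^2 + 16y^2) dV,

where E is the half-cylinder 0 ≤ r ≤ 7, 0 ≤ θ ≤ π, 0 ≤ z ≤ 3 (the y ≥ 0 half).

In cylindrical coordinates, x = r cos(θ), y = r sin(θ), z = z, and dV = r dr dθ dz.

The integrand becomes 16r^2, so

    ∭_E (16x^2 + 16y^2) dV = ∫_{0}^{π} ∫_{0}^{7} ∫_{0}^{3} (16r^2) · r dz dr dθ.

Inner (z): 48r^3.
Middle (r from 0 to 7): 28812.
Outer (θ): 28812π.

Therefore the triple integral equals 28812π.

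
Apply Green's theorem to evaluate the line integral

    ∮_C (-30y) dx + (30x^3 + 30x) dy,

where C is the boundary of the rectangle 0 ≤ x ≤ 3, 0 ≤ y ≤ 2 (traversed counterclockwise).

Green's theorem converts the closed line integral into a double integral over the enclosed region D:

    ∮_C P dx + Q dy = ∬_D (∂Q/∂x - ∂P/∂y) dA.

Here P = -30y, Q = 30x^3 + 30x, so

    ∂Q/∂x = 90x^2 + 30,    ∂P/∂y = -30,
    ∂Q/∂x - ∂P/∂y = 90x^2 + 60.

D is the region 0 ≤ x ≤ 3, 0 ≤ y ≤ 2. Evaluating the double integral:

    ∬_D (90x^2 + 60) dA = ∫_0^{3} ∫_0^{2} (90x^2 + 60) dy dx.

Inner (y from 0 to 2): 180x^2 + 120.
Outer (x from 0 to 3): 1980.

Therefore ∮_C P dx + Q dy = 1980.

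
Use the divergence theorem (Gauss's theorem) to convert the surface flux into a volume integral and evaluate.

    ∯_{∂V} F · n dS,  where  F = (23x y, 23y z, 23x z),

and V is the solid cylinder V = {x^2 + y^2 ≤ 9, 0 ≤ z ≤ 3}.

By the divergence theorem,

    ∯_{∂V} F · n dS = ∭_V (∇ · F) dV.

Compute the divergence:
    ∇ · F = ∂F_x/∂x + ∂F_y/∂y + ∂F_z/∂z = 23y + 23z + 23x = 23x + 23y + 23z.

In cylindrical coordinates, x = r cos(θ), y = r sin(θ), z = z, dV = r dr dθ dz, with 0 ≤ r ≤ 3, 0 ≤ θ ≤ 2π, 0 ≤ z ≤ 3.

The integrand, after substitution and multiplying by the volume element, becomes (23sqrt(2)r sin(θ + π/4) + 23z) · r, so

    ∭_V (∇·F) dV = ∫_0^{2π} ∫_0^{3} ∫_0^{3} (23sqrt(2)r sin(θ + π/4) + 23z) · r dz dr dθ.

Inner (z from 0 to 3): 69r (2sqrt(2)r sin(θ + π/4) + 3)/2.
Middle (r from 0 to 3): 621sqrt(2)sin(θ + π/4) + 1863/4.
Outer (θ from 0 to 2π): 1863π/2.

Therefore ∯_{∂V} F · n dS = 1863π/2.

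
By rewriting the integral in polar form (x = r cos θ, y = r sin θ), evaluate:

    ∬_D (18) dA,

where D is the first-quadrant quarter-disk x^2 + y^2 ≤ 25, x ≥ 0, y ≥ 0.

The region D is 0 ≤ r ≤ 5, 0 ≤ θ ≤ π/2 in polar coordinates, where x = r cos(θ), y = r sin(θ), and dA = r dr dθ.

Under the substitution, the integrand becomes 18, so

    ∬_D (18) dA = ∫_{0}^{π/2} ∫_{0}^{5} (18) · r dr dθ.

Inner integral (in r): ∫_{0}^{5} (18) · r dr = 225.

Outer integral (in θ): ∫_{0}^{π/2} (225) dθ = 225π/2.

Therefore ∬_D (18) dA = 225π/2.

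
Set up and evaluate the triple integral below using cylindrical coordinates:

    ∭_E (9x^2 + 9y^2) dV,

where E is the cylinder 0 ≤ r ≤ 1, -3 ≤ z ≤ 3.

In cylindrical coordinates, x = r cos(θ), y = r sin(θ), z = z, and dV = r dr dθ dz.

The integrand becomes 9r^2, so

    ∭_E (9x^2 + 9y^2) dV = ∫_{0}^{2π} ∫_{0}^{1} ∫_{-3}^{3} (9r^2) · r dz dr dθ.

Inner (z): 54r^3.
Middle (r from 0 to 1): 27/2.
Outer (θ): 27π.

Therefore the triple integral equals 27π.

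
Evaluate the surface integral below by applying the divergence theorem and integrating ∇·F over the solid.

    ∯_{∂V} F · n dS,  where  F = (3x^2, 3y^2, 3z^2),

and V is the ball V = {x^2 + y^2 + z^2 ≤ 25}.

By the divergence theorem,

    ∯_{∂V} F · n dS = ∭_V (∇ · F) dV.

Compute the divergence:
    ∇ · F = ∂F_x/∂x + ∂F_y/∂y + ∂F_z/∂z = 6x + 6y + 6z.

In spherical coordinates, x = ρ sin(φ) cos(θ), y = ρ sin(φ) sin(θ), z = ρ cos(φ), dV = ρ^2 sin(φ) dρ dφ dθ, with 0 ≤ ρ ≤ 5, 0 ≤ φ ≤ π, 0 ≤ θ ≤ 2π.

The integrand, after substitution and multiplying by the volume element, becomes (6ρ (sqrt(2)sin(φ)sin(θ + π/4) + cos(φ))) · ρ^2 sin(φ), so

    ∭_V (∇·F) dV = ∫_0^{2π} ∫_0^{π} ∫_0^{5} (6ρ (sqrt(2)sin(φ)sin(θ + π/4) + cos(φ))) · ρ^2 sin(φ) dρ dφ dθ.

Inner (ρ from 0 to 5): 1875(sqrt(2)sin(φ)sin(θ + π/4) + cos(φ))sin(φ)/2.
Middle (φ from 0 to π): 1875sqrt(2)π sin(θ + π/4)/4.
Outer (θ from 0 to 2π): 0.

Therefore ∯_{∂V} F · n dS = 0.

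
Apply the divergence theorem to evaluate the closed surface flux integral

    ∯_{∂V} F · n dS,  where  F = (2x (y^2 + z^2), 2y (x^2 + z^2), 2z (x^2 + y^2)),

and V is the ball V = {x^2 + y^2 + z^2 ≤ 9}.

By the divergence theorem,

    ∯_{∂V} F · n dS = ∭_V (∇ · F) dV.

Compute the divergence:
    ∇ · F = ∂F_x/∂x + ∂F_y/∂y + ∂F_z/∂z = 2y^2 + 2z^2 + 2x^2 + 2z^2 + 2x^2 + 2y^2 = 4x^2 + 4y^2 + 4z^2.

In spherical coordinates, x = ρ sin(φ) cos(θ), y = ρ sin(φ) sin(θ), z = ρ cos(φ), dV = ρ^2 sin(φ) dρ dφ dθ, with 0 ≤ ρ ≤ 3, 0 ≤ φ ≤ π, 0 ≤ θ ≤ 2π.

The integrand, after substitution and multiplying by the volume element, becomes (4ρ^2) · ρ^2 sin(φ), so

    ∭_V (∇·F) dV = ∫_0^{2π} ∫_0^{π} ∫_0^{3} (4ρ^2) · ρ^2 sin(φ) dρ dφ dθ.

Inner (ρ from 0 to 3): 972sin(φ)/5.
Middle (φ from 0 to π): 1944/5.
Outer (θ from 0 to 2π): 3888π/5.

Therefore ∯_{∂V} F · n dS = 3888π/5.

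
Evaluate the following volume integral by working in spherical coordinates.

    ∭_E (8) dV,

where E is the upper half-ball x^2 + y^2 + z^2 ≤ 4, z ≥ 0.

In spherical coordinates, x = ρ sin(φ) cos(θ), y = ρ sin(φ) sin(θ), z = ρ cos(φ), and dV = ρ^2 sin(φ) dρ dφ dθ.

The integrand becomes 8, so

    ∭_E (8) dV = ∫_{0}^{2π} ∫_{0}^{π/2} ∫_{0}^{2} (8) · ρ^2 sin(φ) dρ dφ dθ.

Inner (ρ): 64sin(φ)/3.
Middle (φ): 64/3.
Outer (θ): 128π/3.

Therefore the triple integral equals 128π/3.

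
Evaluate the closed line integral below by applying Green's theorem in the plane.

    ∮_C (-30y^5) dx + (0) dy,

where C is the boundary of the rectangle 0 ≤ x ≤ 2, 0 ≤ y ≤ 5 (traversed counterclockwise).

Green's theorem converts the closed line integral into a double integral over the enclosed region D:

    ∮_C P dx + Q dy = ∬_D (∂Q/∂x - ∂P/∂y) dA.

Here P = -30y^5, Q = 0, so

    ∂Q/∂x = 0,    ∂P/∂y = -150y^4,
    ∂Q/∂x - ∂P/∂y = 150y^4.

D is the region 0 ≤ x ≤ 2, 0 ≤ y ≤ 5. Evaluating the double integral:

    ∬_D (150y^4) dA = ∫_0^{2} ∫_0^{5} (150y^4) dy dx.

Inner (y from 0 to 5): 93750.
Outer (x from 0 to 2): 187500.

Therefore ∮_C P dx + Q dy = 187500.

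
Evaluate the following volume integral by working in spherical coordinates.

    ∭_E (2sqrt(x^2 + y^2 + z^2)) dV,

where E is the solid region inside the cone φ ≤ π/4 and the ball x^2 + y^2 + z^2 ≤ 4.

In spherical coordinates, x = ρ sin(φ) cos(θ), y = ρ sin(φ) sin(θ), z = ρ cos(φ), and dV = ρ^2 sin(φ) dρ dφ dθ.

The integrand becomes 2ρ, so

    ∭_E (2sqrt(x^2 + y^2 + z^2)) dV = ∫_{0}^{2π} ∫_{0}^{π/4} ∫_{0}^{2} (2ρ) · ρ^2 sin(φ) dρ dφ dθ.

Inner (ρ): 8sin(φ).
Middle (φ): 8 - 4sqrt(2).
Outer (θ): 8π (2 - sqrt(2)).

Therefore the triple integral equals 8π (2 - sqrt(2)).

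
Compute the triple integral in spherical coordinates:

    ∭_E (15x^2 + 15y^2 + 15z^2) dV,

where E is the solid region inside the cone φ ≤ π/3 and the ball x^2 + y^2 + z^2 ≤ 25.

In spherical coordinates, x = ρ sin(φ) cos(θ), y = ρ sin(φ) sin(θ), z = ρ cos(φ), and dV = ρ^2 sin(φ) dρ dφ dθ.

The integrand becomes 15ρ^2, so

    ∭_E (15x^2 + 15y^2 + 15z^2) dV = ∫_{0}^{2π} ∫_{0}^{π/3} ∫_{0}^{5} (15ρ^2) · ρ^2 sin(φ) dρ dφ dθ.

Inner (ρ): 9375sin(φ).
Middle (φ): 9375/2.
Outer (θ): 9375π.

Therefore the triple integral equals 9375π.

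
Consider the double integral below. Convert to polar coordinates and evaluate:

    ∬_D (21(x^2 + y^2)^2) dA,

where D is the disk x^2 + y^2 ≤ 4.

The region D is 0 ≤ r ≤ 2, 0 ≤ θ ≤ 2π in polar coordinates, where x = r cos(θ), y = r sin(θ), and dA = r dr dθ.

Under the substitution, the integrand becomes 21r^4, so

    ∬_D (21(x^2 + y^2)^2) dA = ∫_{0}^{2π} ∫_{0}^{2} (21r^4) · r dr dθ.

Inner integral (in r): ∫_{0}^{2} (21r^4) · r dr = 224.

Outer integral (in θ): ∫_{0}^{2π} (224) dθ = 448π.

Therefore ∬_D (21(x^2 + y^2)^2) dA = 448π.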